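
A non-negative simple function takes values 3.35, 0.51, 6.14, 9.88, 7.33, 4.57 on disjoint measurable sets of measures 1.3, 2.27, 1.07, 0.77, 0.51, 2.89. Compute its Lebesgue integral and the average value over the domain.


Step 1: Integral = sum(value_i * measure_i)
= 3.35*1.3 + 0.51*2.27 + 6.14*1.07 + 9.88*0.77 + 7.33*0.51 + 4.57*2.89
= 4.355 + 1.1577 + 6.5698 + 7.6076 + 3.7383 + 13.2073
= 36.6357
Step 2: Total measure of domain = 1.3 + 2.27 + 1.07 + 0.77 + 0.51 + 2.89 = 8.81
Step 3: Average value = 36.6357 / 8.81 = 4.158422


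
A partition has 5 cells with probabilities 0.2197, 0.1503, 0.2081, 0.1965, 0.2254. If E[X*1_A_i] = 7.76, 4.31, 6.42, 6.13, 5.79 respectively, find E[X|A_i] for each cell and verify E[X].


For each cell A_i: E[X|A_i] = E[X*1_A_i] / P(A_i)
Step 1: E[X|A_1] = 7.76 / 0.2197 = 35.320892
Step 2: E[X|A_2] = 4.31 / 0.1503 = 28.675981
Step 3: E[X|A_3] = 6.42 / 0.2081 = 30.850553
Step 4: E[X|A_4] = 6.13 / 0.1965 = 31.195929
Step 5: E[X|A_5] = 5.79 / 0.2254 = 25.687666
Verification: E[X] = sum E[X*1_A_i] = 7.76 + 4.31 + 6.42 + 6.13 + 5.79 = 30.41


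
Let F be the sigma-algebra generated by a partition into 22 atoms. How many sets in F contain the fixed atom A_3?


Each element of F is a union of some subset S of the 22 atoms.
The element contains A_3 iff A_3 is in S.
So we count subsets S of {A_1,...,A_22} with A_3 in S: choose freely among the other 21 atoms.
Count = 2^(22-1) = 2^21 = 2097152.


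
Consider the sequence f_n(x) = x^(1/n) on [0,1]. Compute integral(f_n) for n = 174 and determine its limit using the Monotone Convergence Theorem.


At n = 174: f_174(x) = x^(1/174).
Step 1: integral(x^(1/174), 0, 1) = [x^(1/174+1) / (1/174+1)] from 0 to 1
     = 1 / (1/174 + 1) = 1 / ((174+1)/174) = 174/(174+1)
     = 174/175 = 0.994286
Step 2: As n -> infinity, f_n(x) = x^(1/n) -> 1 for x in (0,1], and f_n is increasing in n.
By MCT, lim_n integral(f_n) = integral(lim_n f_n) = integral(1, 0, 1) = 1.
Step 3: Verify convergence: 174/175 = 0.994286 -> 1


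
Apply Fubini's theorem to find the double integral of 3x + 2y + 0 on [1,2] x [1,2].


By Fubini, integrate in x first, then y.
Step 1: Fix y, integrate over x in [1,2]:
  integral(3x + 2y + 0, x=1..2)
  = 3*(2^2 - 1^2)/2 + (2y + 0)*(2 - 1)
  = 4.5 + (2y + 0)*1
  = 4.5 + 2y + 0
  = 4.5 + 2y
Step 2: Integrate over y in [1,2]:
  integral(4.5 + 2y, y=1..2)
  = 4.5*1 + 2*(2^2 - 1^2)/2
  = 4.5 + 3
  = 7.5


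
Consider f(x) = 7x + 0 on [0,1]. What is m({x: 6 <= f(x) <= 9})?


f^(-1)([6, 9]) = {x : 6 <= 7x + 0 <= 9}
Solving: (6 - 0)/7 <= x <= (9 - 0)/7
= [0.857143, 1.285714]
Intersecting with [0,1]: [0.857143, 1]
Measure = 1 - 0.857143 = 0.142857


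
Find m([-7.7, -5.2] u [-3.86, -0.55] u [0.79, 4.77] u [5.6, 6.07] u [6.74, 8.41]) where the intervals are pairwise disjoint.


For pairwise disjoint intervals, m(union) = sum of lengths.
= (-5.2 - -7.7) + (-0.55 - -3.86) + (4.77 - 0.79) + (6.07 - 5.6) + (8.41 - 6.74)
= 2.5 + 3.31 + 3.98 + 0.47 + 1.67
= 11.93


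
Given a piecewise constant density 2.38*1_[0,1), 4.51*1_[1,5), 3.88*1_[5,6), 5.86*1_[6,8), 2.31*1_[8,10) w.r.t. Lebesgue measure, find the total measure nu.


Integrate each piece of the Radon-Nikodym derivative:
Step 1: integral_0^1 2.38 dx = 2.38*(1-0) = 2.38*1 = 2.38
Step 2: integral_1^5 4.51 dx = 4.51*(5-1) = 4.51*4 = 18.04
Step 3: integral_5^6 3.88 dx = 3.88*(6-5) = 3.88*1 = 3.88
Step 4: integral_6^8 5.86 dx = 5.86*(8-6) = 5.86*2 = 11.72
Step 5: integral_8^10 2.31 dx = 2.31*(10-8) = 2.31*2 = 4.62
Total: 2.38 + 18.04 + 3.88 + 11.72 + 4.62 = 40.64


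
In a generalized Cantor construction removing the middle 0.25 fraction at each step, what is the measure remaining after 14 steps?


Step 1: At each step, fraction remaining = 1 - 0.25 = 0.75
Step 2: After 14 steps, measure = (0.75)^14
Result = 0.017818


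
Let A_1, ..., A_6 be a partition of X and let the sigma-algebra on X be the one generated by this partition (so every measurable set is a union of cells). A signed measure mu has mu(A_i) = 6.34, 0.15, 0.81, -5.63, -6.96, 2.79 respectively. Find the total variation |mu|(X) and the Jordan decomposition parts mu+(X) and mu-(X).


Step 1: Every measurable set is a union of atoms (the cells / points), so a Hahn decomposition is
  obtained by grouping atoms by sign: P = union of atoms with mu > 0, N = union of the remaining atoms.
  Atoms in P (indices): 1, 2, 3, 6;  atoms in N (indices): 4, 5
  Positive values: 6.34, 0.15, 0.81, 2.79
  Negative values: -5.63, -6.96
Step 2: mu+(X) = mu(P) = sum of positive atom values = 10.09
Step 3: mu-(X) = -mu(N) = sum of |negative atom values| = 12.59
Step 4: |mu|(X) = mu+(X) + mu-(X) = 10.09 + 12.59 = 22.68


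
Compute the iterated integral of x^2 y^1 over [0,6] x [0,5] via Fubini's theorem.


By Fubini's theorem, the double integral factors as a product of single integrals:
Step 1: integral_0^6 x^2 dx = [x^3/3] from 0 to 6
     = 6^3/3 = 72
Step 2: integral_0^5 y^1 dy = [y^2/2] from 0 to 5
     = 5^2/2 = 12.5
Step 3: Double integral = 72 * 12.5 = 900


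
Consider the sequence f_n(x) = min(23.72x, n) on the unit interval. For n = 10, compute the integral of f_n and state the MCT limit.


f(x) = 23.72x on [0,1]; f_n(x) = min(23.72x, n). At n = 10:
Step 1: f(x) reaches 10 at x = 10/23.72 = 0.421585
Step 2: integral(f_10) = integral(23.72x, 0, 0.421585) + integral(10, 0.421585, 1)
       = 23.72*0.421585^2/2 + 10*(1 - 0.421585)
       = 2.107926 + 5.784148
       = 7.892074
Step 3: As n -> infinity, f_n increases to f, so by MCT integral(f_n) -> integral(f) = 23.72/2 = 11.86.
Convergence: integral(f_10) = 7.892074 -> 11.86 as n -> infinity


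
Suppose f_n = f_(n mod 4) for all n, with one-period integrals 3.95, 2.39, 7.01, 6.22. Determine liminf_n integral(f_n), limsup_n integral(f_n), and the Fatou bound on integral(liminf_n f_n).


The sequence (integral(f_n)) is periodic with period 4, repeating the values 3.95, 2.39, 7.01, 6.22 indefinitely.
Step 1: For a periodic sequence, every tail (a_m, a_(m+1), ...) contains all 4 period values infinitely often.
Step 2: Hence inf of every tail = min of the period values = min(3.95, 2.39, 7.01, 6.22) = 2.39.
        liminf_n integral(f_n) = sup over m of (inf of tail from m) = 2.39.
Step 3: Similarly sup of every tail = max of the period values = 7.01.
        limsup_n integral(f_n) = 7.01.
Step 4: Fatou's lemma: integral(liminf_n f_n) <= liminf_n integral(f_n) = 2.39.
        So the integral of the pointwise liminf is at most 2.39.


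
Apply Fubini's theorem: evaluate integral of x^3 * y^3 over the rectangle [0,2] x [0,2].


By Fubini's theorem, the double integral factors as a product of single integrals:
Step 1: integral_0^2 x^3 dx = [x^4/4] from 0 to 2
     = 2^4/4 = 4
Step 2: integral_0^2 y^3 dy = [y^4/4] from 0 to 2
     = 2^4/4 = 4
Step 3: Double integral = 4 * 4 = 16


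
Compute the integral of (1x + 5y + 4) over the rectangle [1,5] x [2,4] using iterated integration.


By Fubini, integrate in x first, then y.
Step 1: Fix y, integrate over x in [1,5]:
  integral(1x + 5y + 4, x=1..5)
  = 1*(5^2 - 1^2)/2 + (5y + 4)*(5 - 1)
  = 12 + (5y + 4)*4
  = 12 + 20y + 16
  = 28 + 20y
Step 2: Integrate over y in [2,4]:
  integral(28 + 20y, y=2..4)
  = 28*2 + 20*(4^2 - 2^2)/2
  = 56 + 120
  = 176


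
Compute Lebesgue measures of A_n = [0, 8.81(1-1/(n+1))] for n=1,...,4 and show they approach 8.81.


By continuity of measure from below: if A_n increases to A, then m(A_n) -> m(A).
Here A = [0, 8.81], so m(A) = 8.81
Step 1: a_1 = 8.81*(1 - 1/2) = 4.405, m(A_1) = 4.405
Step 2: a_2 = 8.81*(1 - 1/3) = 5.8733, m(A_2) = 5.8733
Step 3: a_3 = 8.81*(1 - 1/4) = 6.6075, m(A_3) = 6.6075
Step 4: a_4 = 8.81*(1 - 1/5) = 7.048, m(A_4) = 7.048
Limit: m(A_n) -> m([0,8.81]) = 8.81


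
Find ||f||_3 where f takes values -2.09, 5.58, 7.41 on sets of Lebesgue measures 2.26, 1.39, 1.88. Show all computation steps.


Step 1: Compute |f_i|^3 for each value:
  |-2.09|^3 = 9.129329
  |5.58|^3 = 173.741112
  |7.41|^3 = 406.869021
Step 2: Multiply by measures and sum:
  9.129329 * 2.26 = 20.632284
  173.741112 * 1.39 = 241.500146
  406.869021 * 1.88 = 764.913759
Sum = 20.632284 + 241.500146 + 764.913759 = 1027.046189
Step 3: Take the p-th root:
||f||_3 = (1027.046189)^(1/3) = 10.089353


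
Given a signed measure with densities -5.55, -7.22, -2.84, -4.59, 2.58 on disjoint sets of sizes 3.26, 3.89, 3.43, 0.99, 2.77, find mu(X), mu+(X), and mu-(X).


Step 1: Compute signed measure on each set:
  Set 1: -5.55 * 3.26 = -18.093
  Set 2: -7.22 * 3.89 = -28.0858
  Set 3: -2.84 * 3.43 = -9.7412
  Set 4: -4.59 * 0.99 = -4.5441
  Set 5: 2.58 * 2.77 = 7.1466
Step 2: Total signed measure = (-18.093) + (-28.0858) + (-9.7412) + (-4.5441) + (7.1466)
     = -53.3175
Step 3: Positive part mu+(X) = sum of positive contributions = 7.1466
Step 4: Negative part mu-(X) = |sum of negative contributions| = 60.4641


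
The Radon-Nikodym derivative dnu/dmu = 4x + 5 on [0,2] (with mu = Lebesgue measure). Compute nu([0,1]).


nu(A) = integral_A (dnu/dmu) dmu = integral_0^1 (4x + 5) dx
Step 1: Antiderivative F(x) = (4/2)x^2 + 5x
Step 2: F(1) = (4/2)*1^2 + 5*1 = 2 + 5 = 7
Step 3: F(0) = (4/2)*0^2 + 5*0 = 0.0 + 0 = 0.0
Step 4: nu([0,1]) = F(1) - F(0) = 7 - 0.0 = 7


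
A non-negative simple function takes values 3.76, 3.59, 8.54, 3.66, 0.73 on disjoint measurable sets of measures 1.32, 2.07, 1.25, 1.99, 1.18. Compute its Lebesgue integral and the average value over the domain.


Step 1: Integral = sum(value_i * measure_i)
= 3.76*1.32 + 3.59*2.07 + 8.54*1.25 + 3.66*1.99 + 0.73*1.18
= 4.9632 + 7.4313 + 10.675 + 7.2834 + 0.8614
= 31.2143
Step 2: Total measure of domain = 1.32 + 2.07 + 1.25 + 1.99 + 1.18 = 7.81
Step 3: Average value = 31.2143 / 7.81 = 3.996709


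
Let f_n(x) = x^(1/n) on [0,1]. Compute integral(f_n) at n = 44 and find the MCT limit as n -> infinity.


At n = 44: f_44(x) = x^(1/44).
Step 1: integral(x^(1/44), 0, 1) = [x^(1/44+1) / (1/44+1)] from 0 to 1
     = 1 / (1/44 + 1) = 1 / ((44+1)/44) = 44/(44+1)
     = 44/45 = 0.977778
Step 2: As n -> infinity, f_n(x) = x^(1/n) -> 1 for x in (0,1], and f_n is increasing in n.
By MCT, lim_n integral(f_n) = integral(lim_n f_n) = integral(1, 0, 1) = 1.
Step 3: Verify convergence: 44/45 = 0.977778 -> 1


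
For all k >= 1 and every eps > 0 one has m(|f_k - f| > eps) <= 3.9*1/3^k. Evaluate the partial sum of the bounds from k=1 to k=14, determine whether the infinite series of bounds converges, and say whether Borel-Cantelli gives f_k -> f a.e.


Step 1: List the terms 3.9*1/3^k for k = 1 to 14:
  k=1: 1.3
  k=2: 0.433333
  k=3: 0.144444
  k=4: 0.048148
  k=5: 0.016049
  k=6: 0.00535
  k=7: 0.001783
  k=8: 5.944216e-04
  k=9: 1.981405e-04
  k=10: 6.604684e-05
  k=11: 2.201561e-05
  k=12: 7.338538e-06
  k=13: 2.446179e-06
  k=14: 8.153931e-07
Step 2: Partial sum = 1.3 + 0.433333 + 0.144444 + 0.048148 + 0.016049 + 0.00535 + 0.001783 + 5.944216e-04 + 1.981405e-04 + 6.604684e-05 + 2.201561e-05 + 7.338538e-06 + 2.446179e-06 + 8.153931e-07
     = 1.95
Step 3: The full series sum_(k>=1) 3.9*1/3^k converges (geometric series with ratio 1/3 < 1; a constant multiple of a convergent series converges).
Step 4: Fix eps > 0. Since sum_k m(|f_k - f| > eps) < infinity, the Borel-Cantelli lemma gives
        m(limsup_k {|f_k - f| > eps}) = 0, i.e. for a.e. x, |f_k(x) - f(x)| <= eps for all large k.
        Applying this with eps = 1/j for j = 1, 2, ... and intersecting the countably many full-measure sets,
        for a.e. x we get limsup_k |f_k(x) - f(x)| <= 1/j for every j, hence f_k -> f almost everywhere.
Conclusion: series converges; Borel-Cantelli yields f_k -> f a.e.


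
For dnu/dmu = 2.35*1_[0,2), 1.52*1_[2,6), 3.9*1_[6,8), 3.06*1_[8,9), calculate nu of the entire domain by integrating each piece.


Integrate each piece of the Radon-Nikodym derivative:
Step 1: integral_0^2 2.35 dx = 2.35*(2-0) = 2.35*2 = 4.7
Step 2: integral_2^6 1.52 dx = 1.52*(6-2) = 1.52*4 = 6.08
Step 3: integral_6^8 3.9 dx = 3.9*(8-6) = 3.9*2 = 7.8
Step 4: integral_8^9 3.06 dx = 3.06*(9-8) = 3.06*1 = 3.06
Total: 4.7 + 6.08 + 7.8 + 3.06 = 21.64


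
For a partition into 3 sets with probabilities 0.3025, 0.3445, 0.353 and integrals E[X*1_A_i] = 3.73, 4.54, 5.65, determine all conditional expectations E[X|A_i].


For each cell A_i: E[X|A_i] = E[X*1_A_i] / P(A_i)
Step 1: E[X|A_1] = 3.73 / 0.3025 = 12.330579
Step 2: E[X|A_2] = 4.54 / 0.3445 = 13.17852
Step 3: E[X|A_3] = 5.65 / 0.353 = 16.005666
Verification: E[X] = sum E[X*1_A_i] = 3.73 + 4.54 + 5.65 = 13.92


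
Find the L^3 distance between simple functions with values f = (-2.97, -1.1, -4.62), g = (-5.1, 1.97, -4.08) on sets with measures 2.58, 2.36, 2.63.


Step 1: Compute differences f_i - g_i:
  -2.97 - -5.1 = 2.13
  -1.1 - 1.97 = -3.07
  -4.62 - -4.08 = -0.54
Step 2: Compute |diff|^3 * measure for each set:
  |2.13|^3 * 2.58 = 9.663597 * 2.58 = 24.93208
  |-3.07|^3 * 2.36 = 28.934443 * 2.36 = 68.285285
  |-0.54|^3 * 2.63 = 0.157464 * 2.63 = 0.41413
Step 3: Sum = 93.631496
Step 4: ||f-g||_3 = (93.631496)^(1/3) = 4.540887


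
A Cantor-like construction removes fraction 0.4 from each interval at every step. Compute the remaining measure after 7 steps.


Step 1: At each step, fraction remaining = 1 - 0.4 = 0.6
Step 2: After 7 steps, measure = (0.6)^7
Result = 0.027994


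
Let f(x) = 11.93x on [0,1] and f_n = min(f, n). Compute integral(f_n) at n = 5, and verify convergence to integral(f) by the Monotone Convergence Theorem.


f(x) = 11.93x on [0,1]; f_n(x) = min(11.93x, n). At n = 5:
Step 1: f(x) reaches 5 at x = 5/11.93 = 0.419111
Step 2: integral(f_5) = integral(11.93x, 0, 0.419111) + integral(5, 0.419111, 1)
       = 11.93*0.419111^2/2 + 5*(1 - 0.419111)
       = 1.047779 + 2.904443
       = 3.952221
Step 3: As n -> infinity, f_n increases to f, so by MCT integral(f_n) -> integral(f) = 11.93/2 = 5.965.
Convergence: integral(f_5) = 3.952221 -> 5.965 as n -> infinity


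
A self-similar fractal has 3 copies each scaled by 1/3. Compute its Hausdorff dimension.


For a self-similar set with N copies scaled by 1/r:
dim_H = log(N)/log(r) = log(3)/log(3)
= 1.098612/1.098612
= 1


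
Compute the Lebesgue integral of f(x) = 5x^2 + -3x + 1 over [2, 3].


The Lebesgue integral of a Riemann-integrable function agrees with the Riemann integral.
Antiderivative F(x) = (5/3)x^3 + (-3/2)x^2 + 1x
F(3) = (5/3)*3^3 + (-3/2)*3^2 + 1*3
     = (5/3)*27 + (-3/2)*9 + 1*3
     = 45 + -13.5 + 3
     = 34.5
F(2) = 9.333333
Integral = F(3) - F(2) = 34.5 - 9.333333 = 25.166667


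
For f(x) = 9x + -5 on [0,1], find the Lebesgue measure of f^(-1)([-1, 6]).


f^(-1)([-1, 6]) = {x : -1 <= 9x + -5 <= 6}
Solving: (-1 - -5)/9 <= x <= (6 - -5)/9
= [0.444444, 1.222222]
Intersecting with [0,1]: [0.444444, 1]
Measure = 1 - 0.444444 = 0.555556


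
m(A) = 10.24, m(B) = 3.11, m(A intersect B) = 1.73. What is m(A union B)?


By inclusion-exclusion: m(A u B) = m(A) + m(B) - m(A n B)
= 10.24 + 3.11 - 1.73
= 11.62


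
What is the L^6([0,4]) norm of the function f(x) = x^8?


Step 1: ||f||_6 = (integral_0^4 |x^8|^6 dx)^(1/6)
     = (integral_0^4 x^48 dx)^(1/6)
Step 2: integral_0^4 x^48 dx = [x^49/(49)] from 0 to 4 = 4^49/49
     = 316912650057057350374175801344/49 = 6.467605e+27
Step 3: ||f||_6 = (6.467605e+27)^(1/6) = 43164.221834


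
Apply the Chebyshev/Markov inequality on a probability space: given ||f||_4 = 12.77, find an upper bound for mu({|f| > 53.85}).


Chebyshev/Markov inequality: mu(|f| > eps) <= (||f||_p / eps)^p
Step 1: ||f||_4 / eps = 12.77 / 53.85 = 0.23714
Step 2: Raise to power p = 4:
  (0.23714)^4 = 0.003162
Step 3: Therefore mu(|f| > 53.85) <= 0.003162


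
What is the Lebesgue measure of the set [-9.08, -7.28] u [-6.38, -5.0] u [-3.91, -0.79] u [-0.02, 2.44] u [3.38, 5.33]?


For pairwise disjoint intervals, m(union) = sum of lengths.
= (-7.28 - -9.08) + (-5.0 - -6.38) + (-0.79 - -3.91) + (2.44 - -0.02) + (5.33 - 3.38)
= 1.8 + 1.38 + 3.12 + 2.46 + 1.95
= 10.71


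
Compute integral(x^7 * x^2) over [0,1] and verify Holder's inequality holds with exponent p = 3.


Step 1: Exact integral of f*g = integral(x^9, 0, 1) = 1/10
     = 0.1
Step 2: Holder bound with p=3, q=1.5:
  ||f||_p = (integral x^21 dx)^(1/3) = (1/22)^(1/3) = 0.356883
  ||g||_q = (integral x^3 dx)^(1/1.5) = (1/4)^(1/1.5) = 0.39685
Step 3: Holder bound = ||f||_p * ||g||_q = 0.356883 * 0.39685 = 0.141629
Verification: 0.1 <= 0.141629 (Holder holds)


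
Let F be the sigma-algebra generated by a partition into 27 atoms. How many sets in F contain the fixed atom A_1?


Each element of F is a union of some subset S of the 27 atoms.
The element contains A_1 iff A_1 is in S.
So we count subsets S of {A_1,...,A_27} with A_1 in S: choose freely among the other 26 atoms.
Count = 2^(27-1) = 2^26 = 67108864.


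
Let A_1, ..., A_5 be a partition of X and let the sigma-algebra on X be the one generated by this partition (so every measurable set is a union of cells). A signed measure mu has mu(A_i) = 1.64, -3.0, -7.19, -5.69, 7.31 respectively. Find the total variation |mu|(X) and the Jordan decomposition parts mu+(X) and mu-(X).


Step 1: Every measurable set is a union of atoms (the cells / points), so a Hahn decomposition is
  obtained by grouping atoms by sign: P = union of atoms with mu > 0, N = union of the remaining atoms.
  Atoms in P (indices): 1, 5;  atoms in N (indices): 2, 3, 4
  Positive values: 1.64, 7.31
  Negative values: -3, -7.19, -5.69
Step 2: mu+(X) = mu(P) = sum of positive atom values = 8.95
Step 3: mu-(X) = -mu(N) = sum of |negative atom values| = 15.88
Step 4: |mu|(X) = mu+(X) + mu-(X) = 8.95 + 15.88 = 24.83


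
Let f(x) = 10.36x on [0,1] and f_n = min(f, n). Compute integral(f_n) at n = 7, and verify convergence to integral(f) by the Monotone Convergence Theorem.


f(x) = 10.36x on [0,1]; f_n(x) = min(10.36x, n). At n = 7:
Step 1: f(x) reaches 7 at x = 7/10.36 = 0.675676
Step 2: integral(f_7) = integral(10.36x, 0, 0.675676) + integral(7, 0.675676, 1)
       = 10.36*0.675676^2/2 + 7*(1 - 0.675676)
       = 2.364865 + 2.27027
       = 4.635135
Step 3: As n -> infinity, f_n increases to f, so by MCT integral(f_n) -> integral(f) = 10.36/2 = 5.18.
Convergence: integral(f_7) = 4.635135 -> 5.18 as n -> infinity


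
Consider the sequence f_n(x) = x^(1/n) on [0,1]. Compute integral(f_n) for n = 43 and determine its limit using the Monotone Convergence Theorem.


At n = 43: f_43(x) = x^(1/43).
Step 1: integral(x^(1/43), 0, 1) = [x^(1/43+1) / (1/43+1)] from 0 to 1
     = 1 / (1/43 + 1) = 1 / ((43+1)/43) = 43/(43+1)
     = 43/44 = 0.977273
Step 2: As n -> infinity, f_n(x) = x^(1/n) -> 1 for x in (0,1], and f_n is increasing in n.
By MCT, lim_n integral(f_n) = integral(lim_n f_n) = integral(1, 0, 1) = 1.
Step 3: Verify convergence: 43/44 = 0.977273 -> 1


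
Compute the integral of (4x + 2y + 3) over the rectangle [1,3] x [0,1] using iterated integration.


By Fubini, integrate in x first, then y.
Step 1: Fix y, integrate over x in [1,3]:
  integral(4x + 2y + 3, x=1..3)
  = 4*(3^2 - 1^2)/2 + (2y + 3)*(3 - 1)
  = 16 + (2y + 3)*2
  = 16 + 4y + 6
  = 22 + 4y
Step 2: Integrate over y in [0,1]:
  integral(22 + 4y, y=0..1)
  = 22*1 + 4*(1^2 - 0^2)/2
  = 22 + 2
  = 24


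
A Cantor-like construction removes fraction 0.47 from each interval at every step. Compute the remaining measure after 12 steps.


Step 1: At each step, fraction remaining = 1 - 0.47 = 0.53
Step 2: After 12 steps, measure = (0.53)^12
Result = 4.912589e-04


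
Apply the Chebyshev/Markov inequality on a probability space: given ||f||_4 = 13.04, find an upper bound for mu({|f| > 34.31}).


Chebyshev/Markov inequality: mu(|f| > eps) <= (||f||_p / eps)^p
Step 1: ||f||_4 / eps = 13.04 / 34.31 = 0.380064
Step 2: Raise to power p = 4:
  (0.380064)^4 = 0.020865
Step 3: Therefore mu(|f| > 34.31) <= 0.020865


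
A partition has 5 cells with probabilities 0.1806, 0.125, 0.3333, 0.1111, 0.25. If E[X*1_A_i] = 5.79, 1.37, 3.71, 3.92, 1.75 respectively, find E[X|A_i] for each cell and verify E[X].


For each cell A_i: E[X|A_i] = E[X*1_A_i] / P(A_i)
Step 1: E[X|A_1] = 5.79 / 0.1806 = 32.059801
Step 2: E[X|A_2] = 1.37 / 0.125 = 10.96
Step 3: E[X|A_3] = 3.71 / 0.3333 = 11.131113
Step 4: E[X|A_4] = 3.92 / 0.1111 = 35.283528
Step 5: E[X|A_5] = 1.75 / 0.25 = 7
Verification: E[X] = sum E[X*1_A_i] = 5.79 + 1.37 + 3.71 + 3.92 + 1.75 = 16.54


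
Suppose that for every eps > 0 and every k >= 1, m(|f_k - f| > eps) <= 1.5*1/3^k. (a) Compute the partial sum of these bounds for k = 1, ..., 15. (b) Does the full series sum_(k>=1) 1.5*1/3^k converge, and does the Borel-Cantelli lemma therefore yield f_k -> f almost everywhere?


Step 1: List the terms 1.5*1/3^k for k = 1 to 15:
  k=1: 0.5
  k=2: 0.166667
  k=3: 0.055556
  k=4: 0.018519
  k=5: 0.006173
  k=6: 0.002058
  k=7: 6.858711e-04
  k=8: 2.286237e-04
  k=9: 7.620790e-05
  k=10: 2.540263e-05
  k=11: 8.467544e-06
  k=12: 2.822515e-06
  k=13: 9.408382e-07
  k=14: 3.136127e-07
  k=15: 1.045376e-07
Step 2: Partial sum = 0.5 + 0.166667 + 0.055556 + 0.018519 + 0.006173 + 0.002058 + 6.858711e-04 + 2.286237e-04 + 7.620790e-05 + 2.540263e-05 + 8.467544e-06 + 2.822515e-06 + 9.408382e-07 + 3.136127e-07 + 1.045376e-07
     = 0.75
Step 3: The full series sum_(k>=1) 1.5*1/3^k converges (geometric series with ratio 1/3 < 1; a constant multiple of a convergent series converges).
Step 4: Fix eps > 0. Since sum_k m(|f_k - f| > eps) < infinity, the Borel-Cantelli lemma gives
        m(limsup_k {|f_k - f| > eps}) = 0, i.e. for a.e. x, |f_k(x) - f(x)| <= eps for all large k.
        Applying this with eps = 1/j for j = 1, 2, ... and intersecting the countably many full-measure sets,
        for a.e. x we get limsup_k |f_k(x) - f(x)| <= 1/j for every j, hence f_k -> f almost everywhere.
Conclusion: series converges; Borel-Cantelli yields f_k -> f a.e.


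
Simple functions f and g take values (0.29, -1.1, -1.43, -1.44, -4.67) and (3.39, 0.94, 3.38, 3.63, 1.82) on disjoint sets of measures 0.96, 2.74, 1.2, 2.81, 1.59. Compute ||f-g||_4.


Step 1: Compute differences f_i - g_i:
  0.29 - 3.39 = -3.1
  -1.1 - 0.94 = -2.04
  -1.43 - 3.38 = -4.81
  -1.44 - 3.63 = -5.07
  -4.67 - 1.82 = -6.49
Step 2: Compute |diff|^4 * measure for each set:
  |-3.1|^4 * 0.96 = 92.3521 * 0.96 = 88.658016
  |-2.04|^4 * 2.74 = 17.318915 * 2.74 = 47.453826
  |-4.81|^4 * 1.2 = 535.279123 * 1.2 = 642.334948
  |-5.07|^4 * 2.81 = 660.741884 * 2.81 = 1856.684694
  |-6.49|^4 * 1.59 = 1774.102824 * 1.59 = 2820.82349
Step 3: Sum = 5455.954974
Step 4: ||f-g||_4 = (5455.954974)^(1/4) = 8.594442


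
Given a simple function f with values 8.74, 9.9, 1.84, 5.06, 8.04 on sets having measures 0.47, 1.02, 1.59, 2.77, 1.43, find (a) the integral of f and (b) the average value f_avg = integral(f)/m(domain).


Step 1: Integral = sum(value_i * measure_i)
= 8.74*0.47 + 9.9*1.02 + 1.84*1.59 + 5.06*2.77 + 8.04*1.43
= 4.1078 + 10.098 + 2.9256 + 14.0162 + 11.4972
= 42.6448
Step 2: Total measure of domain = 0.47 + 1.02 + 1.59 + 2.77 + 1.43 = 7.28
Step 3: Average value = 42.6448 / 7.28 = 5.857802


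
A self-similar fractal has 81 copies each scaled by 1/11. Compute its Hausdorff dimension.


For a self-similar set with N copies scaled by 1/r:
dim_H = log(N)/log(r) = log(81)/log(11)
= 4.394449/2.397895
= 1.832628


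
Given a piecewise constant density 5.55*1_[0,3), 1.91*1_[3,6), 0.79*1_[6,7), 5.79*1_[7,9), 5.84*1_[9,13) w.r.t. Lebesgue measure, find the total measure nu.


Integrate each piece of the Radon-Nikodym derivative:
Step 1: integral_0^3 5.55 dx = 5.55*(3-0) = 5.55*3 = 16.65
Step 2: integral_3^6 1.91 dx = 1.91*(6-3) = 1.91*3 = 5.73
Step 3: integral_6^7 0.79 dx = 0.79*(7-6) = 0.79*1 = 0.79
Step 4: integral_7^9 5.79 dx = 5.79*(9-7) = 5.79*2 = 11.58
Step 5: integral_9^13 5.84 dx = 5.84*(13-9) = 5.84*4 = 23.36
Total: 16.65 + 5.73 + 0.79 + 11.58 + 23.36 = 58.11


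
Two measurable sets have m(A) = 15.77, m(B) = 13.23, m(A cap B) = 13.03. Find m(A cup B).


By inclusion-exclusion: m(A u B) = m(A) + m(B) - m(A n B)
= 15.77 + 13.23 - 13.03
= 15.97


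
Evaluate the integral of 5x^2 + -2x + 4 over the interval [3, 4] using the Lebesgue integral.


The Lebesgue integral of a Riemann-integrable function agrees with the Riemann integral.
Antiderivative F(x) = (5/3)x^3 + (-2/2)x^2 + 4x
F(4) = (5/3)*4^3 + (-2/2)*4^2 + 4*4
     = (5/3)*64 + (-2/2)*16 + 4*4
     = 106.666667 + -16 + 16
     = 106.666667
F(3) = 48
Integral = F(4) - F(3) = 106.666667 - 48 = 58.666667


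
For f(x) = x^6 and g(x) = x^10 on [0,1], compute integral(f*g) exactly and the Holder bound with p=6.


Step 1: Exact integral of f*g = integral(x^16, 0, 1) = 1/17
     = 0.058824
Step 2: Holder bound with p=6, q=1.2:
  ||f||_p = (integral x^36 dx)^(1/6) = (1/37)^(1/6) = 0.547814
  ||g||_q = (integral x^12 dx)^(1/1.2) = (1/13)^(1/1.2) = 0.117954
Step 3: Holder bound = ||f||_p * ||g||_q = 0.547814 * 0.117954 = 0.064617
Verification: 0.058824 <= 0.064617 (Holder holds)


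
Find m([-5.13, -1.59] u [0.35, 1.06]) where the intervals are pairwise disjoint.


For pairwise disjoint intervals, m(union) = sum of lengths.
= (-1.59 - -5.13) + (1.06 - 0.35)
= 3.54 + 0.71
= 4.25


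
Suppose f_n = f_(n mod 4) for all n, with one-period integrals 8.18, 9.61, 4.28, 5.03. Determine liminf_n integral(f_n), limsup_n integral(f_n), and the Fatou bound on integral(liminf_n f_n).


The sequence (integral(f_n)) is periodic with period 4, repeating the values 8.18, 9.61, 4.28, 5.03 indefinitely.
Step 1: For a periodic sequence, every tail (a_m, a_(m+1), ...) contains all 4 period values infinitely often.
Step 2: Hence inf of every tail = min of the period values = min(8.18, 9.61, 4.28, 5.03) = 4.28.
        liminf_n integral(f_n) = sup over m of (inf of tail from m) = 4.28.
Step 3: Similarly sup of every tail = max of the period values = 9.61.
        limsup_n integral(f_n) = 9.61.
Step 4: Fatou's lemma: integral(liminf_n f_n) <= liminf_n integral(f_n) = 4.28.
        So the integral of the pointwise liminf is at most 4.28.


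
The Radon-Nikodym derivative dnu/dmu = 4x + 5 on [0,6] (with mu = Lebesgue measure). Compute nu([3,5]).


nu(A) = integral_A (dnu/dmu) dmu = integral_3^5 (4x + 5) dx
Step 1: Antiderivative F(x) = (4/2)x^2 + 5x
Step 2: F(5) = (4/2)*5^2 + 5*5 = 50 + 25 = 75
Step 3: F(3) = (4/2)*3^2 + 5*3 = 18 + 15 = 33
Step 4: nu([3,5]) = F(5) - F(3) = 75 - 33 = 42


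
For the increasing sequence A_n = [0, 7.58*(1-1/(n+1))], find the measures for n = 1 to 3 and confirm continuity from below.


By continuity of measure from below: if A_n increases to A, then m(A_n) -> m(A).
Here A = [0, 7.58], so m(A) = 7.58
Step 1: a_1 = 7.58*(1 - 1/2) = 3.79, m(A_1) = 3.79
Step 2: a_2 = 7.58*(1 - 1/3) = 5.0533, m(A_2) = 5.0533
Step 3: a_3 = 7.58*(1 - 1/4) = 5.685, m(A_3) = 5.685
Limit: m(A_n) -> m([0,7.58]) = 7.58


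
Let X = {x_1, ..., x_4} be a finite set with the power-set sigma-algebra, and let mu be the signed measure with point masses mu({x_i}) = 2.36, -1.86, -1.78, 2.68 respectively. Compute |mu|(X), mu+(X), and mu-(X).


Step 1: Every measurable set is a union of atoms (the cells / points), so a Hahn decomposition is
  obtained by grouping atoms by sign: P = union of atoms with mu > 0, N = union of the remaining atoms.
  Atoms in P (indices): 1, 4;  atoms in N (indices): 2, 3
  Positive values: 2.36, 2.68
  Negative values: -1.86, -1.78
Step 2: mu+(X) = mu(P) = sum of positive atom values = 5.04
Step 3: mu-(X) = -mu(N) = sum of |negative atom values| = 3.64
Step 4: |mu|(X) = mu+(X) + mu-(X) = 5.04 + 3.64 = 8.68


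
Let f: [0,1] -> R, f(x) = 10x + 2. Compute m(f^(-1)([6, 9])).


f^(-1)([6, 9]) = {x : 6 <= 10x + 2 <= 9}
Solving: (6 - 2)/10 <= x <= (9 - 2)/10
= [0.4, 0.7]
Intersecting with [0,1]: [0.4, 0.7]
Measure = 0.7 - 0.4 = 0.3


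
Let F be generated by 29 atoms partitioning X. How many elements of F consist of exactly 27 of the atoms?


Each element of F is a union of some subset of the 29 atoms.
Elements that are unions of exactly 27 atoms correspond to 27-element subsets of the 29 atoms.
Count = C(29, 27) = 29! / (27! * 2!) = 406.


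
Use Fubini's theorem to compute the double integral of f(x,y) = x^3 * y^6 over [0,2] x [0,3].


By Fubini's theorem, the double integral factors as a product of single integrals:
Step 1: integral_0^2 x^3 dx = [x^4/4] from 0 to 2
     = 2^4/4 = 4
Step 2: integral_0^3 y^6 dy = [y^7/7] from 0 to 3
     = 3^7/7 = 312.428571
Step 3: Double integral = 4 * 312.428571 = 1249.714286


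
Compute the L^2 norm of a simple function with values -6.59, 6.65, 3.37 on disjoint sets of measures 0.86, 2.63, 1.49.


Step 1: Compute |f_i|^2 for each value:
  |-6.59|^2 = 43.4281
  |6.65|^2 = 44.2225
  |3.37|^2 = 11.3569
Step 2: Multiply by measures and sum:
  43.4281 * 0.86 = 37.348166
  44.2225 * 2.63 = 116.305175
  11.3569 * 1.49 = 16.921781
Sum = 37.348166 + 116.305175 + 16.921781 = 170.575122
Step 3: Take the p-th root:
||f||_2 = (170.575122)^(1/2) = 13.060441


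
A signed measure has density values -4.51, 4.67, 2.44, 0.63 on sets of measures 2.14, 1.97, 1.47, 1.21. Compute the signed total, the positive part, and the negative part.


Step 1: Compute signed measure on each set:
  Set 1: -4.51 * 2.14 = -9.6514
  Set 2: 4.67 * 1.97 = 9.1999
  Set 3: 2.44 * 1.47 = 3.5868
  Set 4: 0.63 * 1.21 = 0.7623
Step 2: Total signed measure = (-9.6514) + (9.1999) + (3.5868) + (0.7623)
     = 3.8976
Step 3: Positive part mu+(X) = sum of positive contributions = 13.549
Step 4: Negative part mu-(X) = |sum of negative contributions| = 9.6514


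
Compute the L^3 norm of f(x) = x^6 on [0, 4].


Step 1: ||f||_3 = (integral_0^4 |x^6|^3 dx)^(1/3)
     = (integral_0^4 x^18 dx)^(1/3)
Step 2: integral_0^4 x^18 dx = [x^19/(19)] from 0 to 4 = 4^19/19
     = 274877906944/19 = 1.446726e+10
Step 3: ||f||_3 = (1.446726e+10)^(1/3) = 2436.662679


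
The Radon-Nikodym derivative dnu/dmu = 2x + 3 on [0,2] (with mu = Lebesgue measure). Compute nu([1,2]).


nu(A) = integral_A (dnu/dmu) dmu = integral_1^2 (2x + 3) dx
Step 1: Antiderivative F(x) = (2/2)x^2 + 3x
Step 2: F(2) = (2/2)*2^2 + 3*2 = 4 + 6 = 10
Step 3: F(1) = (2/2)*1^2 + 3*1 = 1 + 3 = 4
Step 4: nu([1,2]) = F(2) - F(1) = 10 - 4 = 6


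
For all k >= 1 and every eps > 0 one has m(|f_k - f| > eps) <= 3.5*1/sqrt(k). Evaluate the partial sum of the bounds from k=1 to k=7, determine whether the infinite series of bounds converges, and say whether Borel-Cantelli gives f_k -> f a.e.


Step 1: List the terms 3.5*1/sqrt(k) for k = 1 to 7:
  k=1: 3.5
  k=2: 2.474874
  k=3: 2.020726
  k=4: 1.75
  k=5: 1.565248
  k=6: 1.428869
  k=7: 1.322876
Step 2: Partial sum = 3.5 + 2.474874 + 2.020726 + 1.75 + 1.565248 + 1.428869 + 1.322876
     = 14.062592
Step 3: The full series sum_(k>=1) 3.5*1/sqrt(k) diverges (p-series with p = 1/2 <= 1; a nonzero constant multiple of a divergent series diverges).
Step 4: The (first) Borel-Cantelli lemma requires a summable sequence of measures, so it does not apply here;
        from this bound alone no conclusion about a.e. convergence can be drawn (convergence in measure still
        gives an a.e.-convergent subsequence, but not a.e. convergence of the whole sequence).
Conclusion: series diverges; Borel-Cantelli is inconclusive about a.e. convergence of f_k.


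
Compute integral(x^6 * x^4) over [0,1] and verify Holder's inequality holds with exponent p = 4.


Step 1: Exact integral of f*g = integral(x^10, 0, 1) = 1/11
     = 0.090909
Step 2: Holder bound with p=4, q=1.333333:
  ||f||_p = (integral x^24 dx)^(1/4) = (1/25)^(1/4) = 0.447214
  ||g||_q = (integral x^5.333333 dx)^(1/1.333333) = (1/6.333333)^(1/1.333333) = 0.250482
Step 3: Holder bound = ||f||_p * ||g||_q = 0.447214 * 0.250482 = 0.112019
Verification: 0.090909 <= 0.112019 (Holder holds)


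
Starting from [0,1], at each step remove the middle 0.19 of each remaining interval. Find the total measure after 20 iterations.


Step 1: At each step, fraction remaining = 1 - 0.19 = 0.81
Step 2: After 20 steps, measure = (0.81)^20
Result = 0.014781


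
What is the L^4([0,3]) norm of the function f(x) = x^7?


Step 1: ||f||_4 = (integral_0^3 |x^7|^4 dx)^(1/4)
     = (integral_0^3 x^28 dx)^(1/4)
Step 2: integral_0^3 x^28 dx = [x^29/(29)] from 0 to 3 = 3^29/29
     = 68630377364883/29 = 2.366565e+12
Step 3: ||f||_4 = (2.366565e+12)^(1/4) = 1240.308149


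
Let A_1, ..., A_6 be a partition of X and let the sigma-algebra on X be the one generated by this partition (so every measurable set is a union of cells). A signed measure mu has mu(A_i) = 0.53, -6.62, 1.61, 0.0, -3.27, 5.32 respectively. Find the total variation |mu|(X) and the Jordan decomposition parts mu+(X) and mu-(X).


Step 1: Every measurable set is a union of atoms (the cells / points), so a Hahn decomposition is
  obtained by grouping atoms by sign: P = union of atoms with mu > 0, N = union of the remaining atoms.
  Atoms in P (indices): 1, 3, 6;  atoms in N (indices): 2, 4, 5
  Positive values: 0.53, 1.61, 5.32
  Negative values: -6.62, -3.27
Step 2: mu+(X) = mu(P) = sum of positive atom values = 7.46
Step 3: mu-(X) = -mu(N) = sum of |negative atom values| = 9.89
Step 4: |mu|(X) = mu+(X) + mu-(X) = 7.46 + 9.89 = 17.35


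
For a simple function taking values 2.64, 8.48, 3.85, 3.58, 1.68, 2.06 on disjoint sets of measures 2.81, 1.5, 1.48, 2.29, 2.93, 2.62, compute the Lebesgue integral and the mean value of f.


Step 1: Integral = sum(value_i * measure_i)
= 2.64*2.81 + 8.48*1.5 + 3.85*1.48 + 3.58*2.29 + 1.68*2.93 + 2.06*2.62
= 7.4184 + 12.72 + 5.698 + 8.1982 + 4.9224 + 5.3972
= 44.3542
Step 2: Total measure of domain = 2.81 + 1.5 + 1.48 + 2.29 + 2.93 + 2.62 = 13.63
Step 3: Average value = 44.3542 / 13.63 = 3.25416


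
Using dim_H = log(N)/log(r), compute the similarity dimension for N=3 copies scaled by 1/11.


For a self-similar set with N copies scaled by 1/r:
dim_H = log(N)/log(r) = log(3)/log(11)
= 1.098612/2.397895
= 0.458157


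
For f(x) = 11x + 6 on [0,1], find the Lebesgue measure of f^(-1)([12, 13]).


f^(-1)([12, 13]) = {x : 12 <= 11x + 6 <= 13}
Solving: (12 - 6)/11 <= x <= (13 - 6)/11
= [0.545455, 0.636364]
Intersecting with [0,1]: [0.545455, 0.636364]
Measure = 0.636364 - 0.545455 = 0.090909


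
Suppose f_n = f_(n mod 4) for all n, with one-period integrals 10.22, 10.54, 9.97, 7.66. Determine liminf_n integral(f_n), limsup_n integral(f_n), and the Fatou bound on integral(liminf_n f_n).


The sequence (integral(f_n)) is periodic with period 4, repeating the values 10.22, 10.54, 9.97, 7.66 indefinitely.
Step 1: For a periodic sequence, every tail (a_m, a_(m+1), ...) contains all 4 period values infinitely often.
Step 2: Hence inf of every tail = min of the period values = min(10.22, 10.54, 9.97, 7.66) = 7.66.
        liminf_n integral(f_n) = sup over m of (inf of tail from m) = 7.66.
Step 3: Similarly sup of every tail = max of the period values = 10.54.
        limsup_n integral(f_n) = 10.54.
Step 4: Fatou's lemma: integral(liminf_n f_n) <= liminf_n integral(f_n) = 7.66.
        So the integral of the pointwise liminf is at most 7.66.


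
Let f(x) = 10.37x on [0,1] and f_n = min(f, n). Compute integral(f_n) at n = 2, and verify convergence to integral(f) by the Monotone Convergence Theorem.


f(x) = 10.37x on [0,1]; f_n(x) = min(10.37x, n). At n = 2:
Step 1: f(x) reaches 2 at x = 2/10.37 = 0.192864
Step 2: integral(f_2) = integral(10.37x, 0, 0.192864) + integral(2, 0.192864, 1)
       = 10.37*0.192864^2/2 + 2*(1 - 0.192864)
       = 0.192864 + 1.614272
       = 1.807136
Step 3: As n -> infinity, f_n increases to f, so by MCT integral(f_n) -> integral(f) = 10.37/2 = 5.185.
Convergence: integral(f_2) = 1.807136 -> 5.185 as n -> infinity


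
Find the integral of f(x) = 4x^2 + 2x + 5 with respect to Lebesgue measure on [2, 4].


The Lebesgue integral of a Riemann-integrable function agrees with the Riemann integral.
Antiderivative F(x) = (4/3)x^3 + (2/2)x^2 + 5x
F(4) = (4/3)*4^3 + (2/2)*4^2 + 5*4
     = (4/3)*64 + (2/2)*16 + 5*4
     = 85.333333 + 16 + 20
     = 121.333333
F(2) = 24.666667
Integral = F(4) - F(2) = 121.333333 - 24.666667 = 96.666667


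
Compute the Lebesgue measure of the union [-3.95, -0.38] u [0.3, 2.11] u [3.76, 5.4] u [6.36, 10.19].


For pairwise disjoint intervals, m(union) = sum of lengths.
= (-0.38 - -3.95) + (2.11 - 0.3) + (5.4 - 3.76) + (10.19 - 6.36)
= 3.57 + 1.81 + 1.64 + 3.83
= 10.85


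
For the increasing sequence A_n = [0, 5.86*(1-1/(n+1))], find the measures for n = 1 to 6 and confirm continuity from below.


By continuity of measure from below: if A_n increases to A, then m(A_n) -> m(A).
Here A = [0, 5.86], so m(A) = 5.86
Step 1: a_1 = 5.86*(1 - 1/2) = 2.93, m(A_1) = 2.93
Step 2: a_2 = 5.86*(1 - 1/3) = 3.9067, m(A_2) = 3.9067
Step 3: a_3 = 5.86*(1 - 1/4) = 4.395, m(A_3) = 4.395
Step 4: a_4 = 5.86*(1 - 1/5) = 4.688, m(A_4) = 4.688
Step 5: a_5 = 5.86*(1 - 1/6) = 4.8833, m(A_5) = 4.8833
Step 6: a_6 = 5.86*(1 - 1/7) = 5.0229, m(A_6) = 5.0229
Limit: m(A_n) -> m([0,5.86]) = 5.86


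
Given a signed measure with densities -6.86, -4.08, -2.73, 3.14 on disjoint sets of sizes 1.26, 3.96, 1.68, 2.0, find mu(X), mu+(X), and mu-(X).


Step 1: Compute signed measure on each set:
  Set 1: -6.86 * 1.26 = -8.6436
  Set 2: -4.08 * 3.96 = -16.1568
  Set 3: -2.73 * 1.68 = -4.5864
  Set 4: 3.14 * 2.0 = 6.28
Step 2: Total signed measure = (-8.6436) + (-16.1568) + (-4.5864) + (6.28)
     = -23.1068
Step 3: Positive part mu+(X) = sum of positive contributions = 6.28
Step 4: Negative part mu-(X) = |sum of negative contributions| = 29.3868


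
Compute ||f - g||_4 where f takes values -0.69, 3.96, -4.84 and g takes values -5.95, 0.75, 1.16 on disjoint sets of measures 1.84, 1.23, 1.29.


Step 1: Compute differences f_i - g_i:
  -0.69 - -5.95 = 5.26
  3.96 - 0.75 = 3.21
  -4.84 - 1.16 = -6
Step 2: Compute |diff|^4 * measure for each set:
  |5.26|^4 * 1.84 = 765.49609 * 1.84 = 1408.512805
  |3.21|^4 * 1.23 = 106.174477 * 1.23 = 130.594606
  |-6|^4 * 1.29 = 1296 * 1.29 = 1671.84
Step 3: Sum = 3210.947412
Step 4: ||f-g||_4 = (3210.947412)^(1/4) = 7.527631


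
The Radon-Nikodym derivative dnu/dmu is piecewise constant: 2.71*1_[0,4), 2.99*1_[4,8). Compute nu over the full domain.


Integrate each piece of the Radon-Nikodym derivative:
Step 1: integral_0^4 2.71 dx = 2.71*(4-0) = 2.71*4 = 10.84
Step 2: integral_4^8 2.99 dx = 2.99*(8-4) = 2.99*4 = 11.96
Total: 10.84 + 11.96 = 22.8


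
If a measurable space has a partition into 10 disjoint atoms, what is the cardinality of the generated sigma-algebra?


Each element of the sigma-algebra is a union of some subset of the 10 atoms.
The number of such subsets is 2^10 = 1024.


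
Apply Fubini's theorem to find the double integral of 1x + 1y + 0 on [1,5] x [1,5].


By Fubini, integrate in x first, then y.
Step 1: Fix y, integrate over x in [1,5]:
  integral(1x + 1y + 0, x=1..5)
  = 1*(5^2 - 1^2)/2 + (1y + 0)*(5 - 1)
  = 12 + (1y + 0)*4
  = 12 + 4y + 0
  = 12 + 4y
Step 2: Integrate over y in [1,5]:
  integral(12 + 4y, y=1..5)
  = 12*4 + 4*(5^2 - 1^2)/2
  = 48 + 48
  = 96


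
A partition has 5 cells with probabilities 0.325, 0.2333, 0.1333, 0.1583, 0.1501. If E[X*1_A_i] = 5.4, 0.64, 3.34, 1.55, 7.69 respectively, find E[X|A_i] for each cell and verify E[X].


For each cell A_i: E[X|A_i] = E[X*1_A_i] / P(A_i)
Step 1: E[X|A_1] = 5.4 / 0.325 = 16.615385
Step 2: E[X|A_2] = 0.64 / 0.2333 = 2.743249
Step 3: E[X|A_3] = 3.34 / 0.1333 = 25.056264
Step 4: E[X|A_4] = 1.55 / 0.1583 = 9.791535
Step 5: E[X|A_5] = 7.69 / 0.1501 = 51.232512
Verification: E[X] = sum E[X*1_A_i] = 5.4 + 0.64 + 3.34 + 1.55 + 7.69 = 18.62


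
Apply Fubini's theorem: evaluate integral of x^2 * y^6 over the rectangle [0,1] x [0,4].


By Fubini's theorem, the double integral factors as a product of single integrals:
Step 1: integral_0^1 x^2 dx = [x^3/3] from 0 to 1
     = 1^3/3 = 0.333333
Step 2: integral_0^4 y^6 dy = [y^7/7] from 0 to 4
     = 4^7/7 = 2340.571429
Step 3: Double integral = 0.333333 * 2340.571429 = 780.190476


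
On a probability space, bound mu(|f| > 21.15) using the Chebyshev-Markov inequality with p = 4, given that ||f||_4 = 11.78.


Chebyshev/Markov inequality: mu(|f| > eps) <= (||f||_p / eps)^p
Step 1: ||f||_4 / eps = 11.78 / 21.15 = 0.556974
Step 2: Raise to power p = 4:
  (0.556974)^4 = 0.096236
Step 3: Therefore mu(|f| > 21.15) <= 0.096236
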